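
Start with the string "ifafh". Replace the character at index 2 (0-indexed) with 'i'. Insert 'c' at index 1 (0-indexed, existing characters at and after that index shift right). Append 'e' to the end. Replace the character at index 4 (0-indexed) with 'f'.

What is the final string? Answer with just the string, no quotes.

Applying each edit step by step:
Start: "ifafh"
Op 1 (replace idx 2: 'a' -> 'i'): "ifafh" -> "ififh"
Op 2 (insert 'c' at idx 1): "ififh" -> "icfifh"
Op 3 (append 'e'): "icfifh" -> "icfifhe"
Op 4 (replace idx 4: 'f' -> 'f'): "icfifhe" -> "icfifhe"

Answer: icfifhe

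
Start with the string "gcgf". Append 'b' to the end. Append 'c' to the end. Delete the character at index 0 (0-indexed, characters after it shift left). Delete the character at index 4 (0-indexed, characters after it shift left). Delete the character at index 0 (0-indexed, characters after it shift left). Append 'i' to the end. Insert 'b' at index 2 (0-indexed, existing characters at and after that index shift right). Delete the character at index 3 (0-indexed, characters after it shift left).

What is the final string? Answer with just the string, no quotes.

Answer: gfbi

Derivation:
Applying each edit step by step:
Start: "gcgf"
Op 1 (append 'b'): "gcgf" -> "gcgfb"
Op 2 (append 'c'): "gcgfb" -> "gcgfbc"
Op 3 (delete idx 0 = 'g'): "gcgfbc" -> "cgfbc"
Op 4 (delete idx 4 = 'c'): "cgfbc" -> "cgfb"
Op 5 (delete idx 0 = 'c'): "cgfb" -> "gfb"
Op 6 (append 'i'): "gfb" -> "gfbi"
Op 7 (insert 'b' at idx 2): "gfbi" -> "gfbbi"
Op 8 (delete idx 3 = 'b'): "gfbbi" -> "gfbi"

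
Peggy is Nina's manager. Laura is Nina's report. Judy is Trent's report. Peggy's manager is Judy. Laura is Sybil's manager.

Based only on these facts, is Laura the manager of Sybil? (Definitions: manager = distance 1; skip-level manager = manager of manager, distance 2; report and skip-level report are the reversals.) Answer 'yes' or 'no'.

Answer: yes

Derivation:
Reconstructing the manager chain from the given facts:
  Trent -> Judy -> Peggy -> Nina -> Laura -> Sybil
(each arrow means 'manager of the next')
Positions in the chain (0 = top):
  position of Trent: 0
  position of Judy: 1
  position of Peggy: 2
  position of Nina: 3
  position of Laura: 4
  position of Sybil: 5

Laura is at position 4, Sybil is at position 5; signed distance (j - i) = 1.
'manager' requires j - i = 1. Actual distance is 1, so the relation HOLDS.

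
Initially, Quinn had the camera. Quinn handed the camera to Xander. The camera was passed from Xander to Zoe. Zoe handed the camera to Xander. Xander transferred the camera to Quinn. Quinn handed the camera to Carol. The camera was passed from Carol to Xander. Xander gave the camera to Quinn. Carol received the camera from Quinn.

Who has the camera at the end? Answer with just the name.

Answer: Carol

Derivation:
Tracking the camera through each event:
Start: Quinn has the camera.
After event 1: Xander has the camera.
After event 2: Zoe has the camera.
After event 3: Xander has the camera.
After event 4: Quinn has the camera.
After event 5: Carol has the camera.
After event 6: Xander has the camera.
After event 7: Quinn has the camera.
After event 8: Carol has the camera.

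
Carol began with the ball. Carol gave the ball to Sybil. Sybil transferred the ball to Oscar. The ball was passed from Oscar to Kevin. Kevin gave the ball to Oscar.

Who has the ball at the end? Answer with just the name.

Answer: Oscar

Derivation:
Tracking the ball through each event:
Start: Carol has the ball.
After event 1: Sybil has the ball.
After event 2: Oscar has the ball.
After event 3: Kevin has the ball.
After event 4: Oscar has the ball.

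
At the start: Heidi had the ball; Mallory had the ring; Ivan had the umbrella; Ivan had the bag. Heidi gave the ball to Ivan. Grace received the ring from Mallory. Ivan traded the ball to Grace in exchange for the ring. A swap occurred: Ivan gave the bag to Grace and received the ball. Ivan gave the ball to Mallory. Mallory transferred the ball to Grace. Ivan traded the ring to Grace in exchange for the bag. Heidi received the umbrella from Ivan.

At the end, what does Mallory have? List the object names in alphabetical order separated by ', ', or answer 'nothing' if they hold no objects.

Answer: nothing

Derivation:
Tracking all object holders:
Start: ball:Heidi, ring:Mallory, umbrella:Ivan, bag:Ivan
Event 1 (give ball: Heidi -> Ivan). State: ball:Ivan, ring:Mallory, umbrella:Ivan, bag:Ivan
Event 2 (give ring: Mallory -> Grace). State: ball:Ivan, ring:Grace, umbrella:Ivan, bag:Ivan
Event 3 (swap ball<->ring: now ball:Grace, ring:Ivan). State: ball:Grace, ring:Ivan, umbrella:Ivan, bag:Ivan
Event 4 (swap bag<->ball: now bag:Grace, ball:Ivan). State: ball:Ivan, ring:Ivan, umbrella:Ivan, bag:Grace
Event 5 (give ball: Ivan -> Mallory). State: ball:Mallory, ring:Ivan, umbrella:Ivan, bag:Grace
Event 6 (give ball: Mallory -> Grace). State: ball:Grace, ring:Ivan, umbrella:Ivan, bag:Grace
Event 7 (swap ring<->bag: now ring:Grace, bag:Ivan). State: ball:Grace, ring:Grace, umbrella:Ivan, bag:Ivan
Event 8 (give umbrella: Ivan -> Heidi). State: ball:Grace, ring:Grace, umbrella:Heidi, bag:Ivan

Final state: ball:Grace, ring:Grace, umbrella:Heidi, bag:Ivan
Mallory holds: (nothing).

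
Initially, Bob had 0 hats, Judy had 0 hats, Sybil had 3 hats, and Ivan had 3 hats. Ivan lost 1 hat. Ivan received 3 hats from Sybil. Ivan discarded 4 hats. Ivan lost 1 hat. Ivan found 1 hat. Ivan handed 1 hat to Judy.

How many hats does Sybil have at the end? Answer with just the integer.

Tracking counts step by step:
Start: Bob=0, Judy=0, Sybil=3, Ivan=3
Event 1 (Ivan -1): Ivan: 3 -> 2. State: Bob=0, Judy=0, Sybil=3, Ivan=2
Event 2 (Sybil -> Ivan, 3): Sybil: 3 -> 0, Ivan: 2 -> 5. State: Bob=0, Judy=0, Sybil=0, Ivan=5
Event 3 (Ivan -4): Ivan: 5 -> 1. State: Bob=0, Judy=0, Sybil=0, Ivan=1
Event 4 (Ivan -1): Ivan: 1 -> 0. State: Bob=0, Judy=0, Sybil=0, Ivan=0
Event 5 (Ivan +1): Ivan: 0 -> 1. State: Bob=0, Judy=0, Sybil=0, Ivan=1
Event 6 (Ivan -> Judy, 1): Ivan: 1 -> 0, Judy: 0 -> 1. State: Bob=0, Judy=1, Sybil=0, Ivan=0

Sybil's final count: 0

Answer: 0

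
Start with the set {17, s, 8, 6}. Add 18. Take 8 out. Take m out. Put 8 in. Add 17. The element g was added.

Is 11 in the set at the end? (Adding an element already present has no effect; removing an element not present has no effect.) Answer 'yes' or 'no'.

Answer: no

Derivation:
Tracking the set through each operation:
Start: {17, 6, 8, s}
Event 1 (add 18): added. Set: {17, 18, 6, 8, s}
Event 2 (remove 8): removed. Set: {17, 18, 6, s}
Event 3 (remove m): not present, no change. Set: {17, 18, 6, s}
Event 4 (add 8): added. Set: {17, 18, 6, 8, s}
Event 5 (add 17): already present, no change. Set: {17, 18, 6, 8, s}
Event 6 (add g): added. Set: {17, 18, 6, 8, g, s}

Final set: {17, 18, 6, 8, g, s} (size 6)
11 is NOT in the final set.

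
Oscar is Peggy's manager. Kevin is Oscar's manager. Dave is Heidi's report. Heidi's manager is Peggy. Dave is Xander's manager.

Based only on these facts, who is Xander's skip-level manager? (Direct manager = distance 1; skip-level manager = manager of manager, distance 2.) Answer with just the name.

Reconstructing the manager chain from the given facts:
  Kevin -> Oscar -> Peggy -> Heidi -> Dave -> Xander
(each arrow means 'manager of the next')
Positions in the chain (0 = top):
  position of Kevin: 0
  position of Oscar: 1
  position of Peggy: 2
  position of Heidi: 3
  position of Dave: 4
  position of Xander: 5

Xander is at position 5; the skip-level manager is 2 steps up the chain, i.e. position 3: Heidi.

Answer: Heidi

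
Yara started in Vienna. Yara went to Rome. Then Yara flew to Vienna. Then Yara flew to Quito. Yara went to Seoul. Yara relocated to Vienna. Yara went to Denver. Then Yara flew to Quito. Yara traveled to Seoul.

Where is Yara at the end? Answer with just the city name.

Tracking Yara's location:
Start: Yara is in Vienna.
After move 1: Vienna -> Rome. Yara is in Rome.
After move 2: Rome -> Vienna. Yara is in Vienna.
After move 3: Vienna -> Quito. Yara is in Quito.
After move 4: Quito -> Seoul. Yara is in Seoul.
After move 5: Seoul -> Vienna. Yara is in Vienna.
After move 6: Vienna -> Denver. Yara is in Denver.
After move 7: Denver -> Quito. Yara is in Quito.
After move 8: Quito -> Seoul. Yara is in Seoul.

Answer: Seoul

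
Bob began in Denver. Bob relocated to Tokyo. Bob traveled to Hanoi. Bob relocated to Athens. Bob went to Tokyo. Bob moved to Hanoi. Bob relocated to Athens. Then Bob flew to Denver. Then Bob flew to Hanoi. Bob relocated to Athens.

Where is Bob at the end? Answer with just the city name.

Tracking Bob's location:
Start: Bob is in Denver.
After move 1: Denver -> Tokyo. Bob is in Tokyo.
After move 2: Tokyo -> Hanoi. Bob is in Hanoi.
After move 3: Hanoi -> Athens. Bob is in Athens.
After move 4: Athens -> Tokyo. Bob is in Tokyo.
After move 5: Tokyo -> Hanoi. Bob is in Hanoi.
After move 6: Hanoi -> Athens. Bob is in Athens.
After move 7: Athens -> Denver. Bob is in Denver.
After move 8: Denver -> Hanoi. Bob is in Hanoi.
After move 9: Hanoi -> Athens. Bob is in Athens.

Answer: Athens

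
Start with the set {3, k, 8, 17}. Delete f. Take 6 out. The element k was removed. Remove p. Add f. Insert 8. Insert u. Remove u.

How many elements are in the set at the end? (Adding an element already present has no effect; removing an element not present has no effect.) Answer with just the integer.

Tracking the set through each operation:
Start: {17, 3, 8, k}
Event 1 (remove f): not present, no change. Set: {17, 3, 8, k}
Event 2 (remove 6): not present, no change. Set: {17, 3, 8, k}
Event 3 (remove k): removed. Set: {17, 3, 8}
Event 4 (remove p): not present, no change. Set: {17, 3, 8}
Event 5 (add f): added. Set: {17, 3, 8, f}
Event 6 (add 8): already present, no change. Set: {17, 3, 8, f}
Event 7 (add u): added. Set: {17, 3, 8, f, u}
Event 8 (remove u): removed. Set: {17, 3, 8, f}

Final set: {17, 3, 8, f} (size 4)

Answer: 4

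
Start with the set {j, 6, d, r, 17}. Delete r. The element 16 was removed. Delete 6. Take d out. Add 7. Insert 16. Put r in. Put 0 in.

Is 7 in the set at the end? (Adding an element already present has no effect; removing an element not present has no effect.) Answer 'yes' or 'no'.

Answer: yes

Derivation:
Tracking the set through each operation:
Start: {17, 6, d, j, r}
Event 1 (remove r): removed. Set: {17, 6, d, j}
Event 2 (remove 16): not present, no change. Set: {17, 6, d, j}
Event 3 (remove 6): removed. Set: {17, d, j}
Event 4 (remove d): removed. Set: {17, j}
Event 5 (add 7): added. Set: {17, 7, j}
Event 6 (add 16): added. Set: {16, 17, 7, j}
Event 7 (add r): added. Set: {16, 17, 7, j, r}
Event 8 (add 0): added. Set: {0, 16, 17, 7, j, r}

Final set: {0, 16, 17, 7, j, r} (size 6)
7 is in the final set.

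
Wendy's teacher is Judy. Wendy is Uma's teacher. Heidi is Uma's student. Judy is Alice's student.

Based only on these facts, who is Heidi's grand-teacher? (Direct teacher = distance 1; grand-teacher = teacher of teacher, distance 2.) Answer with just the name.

Reconstructing the teacher chain from the given facts:
  Alice -> Judy -> Wendy -> Uma -> Heidi
(each arrow means 'teacher of the next')
Positions in the chain (0 = top):
  position of Alice: 0
  position of Judy: 1
  position of Wendy: 2
  position of Uma: 3
  position of Heidi: 4

Heidi is at position 4; the grand-teacher is 2 steps up the chain, i.e. position 2: Wendy.

Answer: Wendy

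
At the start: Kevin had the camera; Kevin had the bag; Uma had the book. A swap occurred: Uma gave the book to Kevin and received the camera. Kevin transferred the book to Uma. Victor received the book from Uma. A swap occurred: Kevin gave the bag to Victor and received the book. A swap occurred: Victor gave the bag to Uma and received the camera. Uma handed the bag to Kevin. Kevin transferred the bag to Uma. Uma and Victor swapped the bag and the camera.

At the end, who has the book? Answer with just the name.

Tracking all object holders:
Start: camera:Kevin, bag:Kevin, book:Uma
Event 1 (swap book<->camera: now book:Kevin, camera:Uma). State: camera:Uma, bag:Kevin, book:Kevin
Event 2 (give book: Kevin -> Uma). State: camera:Uma, bag:Kevin, book:Uma
Event 3 (give book: Uma -> Victor). State: camera:Uma, bag:Kevin, book:Victor
Event 4 (swap bag<->book: now bag:Victor, book:Kevin). State: camera:Uma, bag:Victor, book:Kevin
Event 5 (swap bag<->camera: now bag:Uma, camera:Victor). State: camera:Victor, bag:Uma, book:Kevin
Event 6 (give bag: Uma -> Kevin). State: camera:Victor, bag:Kevin, book:Kevin
Event 7 (give bag: Kevin -> Uma). State: camera:Victor, bag:Uma, book:Kevin
Event 8 (swap bag<->camera: now bag:Victor, camera:Uma). State: camera:Uma, bag:Victor, book:Kevin

Final state: camera:Uma, bag:Victor, book:Kevin
The book is held by Kevin.

Answer: Kevin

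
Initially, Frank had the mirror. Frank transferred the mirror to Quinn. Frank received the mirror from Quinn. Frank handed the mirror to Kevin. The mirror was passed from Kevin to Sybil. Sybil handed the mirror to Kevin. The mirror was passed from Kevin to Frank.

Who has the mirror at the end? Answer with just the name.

Answer: Frank

Derivation:
Tracking the mirror through each event:
Start: Frank has the mirror.
After event 1: Quinn has the mirror.
After event 2: Frank has the mirror.
After event 3: Kevin has the mirror.
After event 4: Sybil has the mirror.
After event 5: Kevin has the mirror.
After event 6: Frank has the mirror.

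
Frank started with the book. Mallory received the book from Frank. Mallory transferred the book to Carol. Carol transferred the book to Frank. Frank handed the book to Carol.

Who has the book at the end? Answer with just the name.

Tracking the book through each event:
Start: Frank has the book.
After event 1: Mallory has the book.
After event 2: Carol has the book.
After event 3: Frank has the book.
After event 4: Carol has the book.

Answer: Carol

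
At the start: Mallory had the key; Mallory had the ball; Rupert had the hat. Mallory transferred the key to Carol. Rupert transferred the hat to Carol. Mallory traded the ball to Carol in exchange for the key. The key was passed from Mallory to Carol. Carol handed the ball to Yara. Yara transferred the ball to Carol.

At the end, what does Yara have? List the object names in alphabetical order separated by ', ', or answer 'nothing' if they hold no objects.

Answer: nothing

Derivation:
Tracking all object holders:
Start: key:Mallory, ball:Mallory, hat:Rupert
Event 1 (give key: Mallory -> Carol). State: key:Carol, ball:Mallory, hat:Rupert
Event 2 (give hat: Rupert -> Carol). State: key:Carol, ball:Mallory, hat:Carol
Event 3 (swap ball<->key: now ball:Carol, key:Mallory). State: key:Mallory, ball:Carol, hat:Carol
Event 4 (give key: Mallory -> Carol). State: key:Carol, ball:Carol, hat:Carol
Event 5 (give ball: Carol -> Yara). State: key:Carol, ball:Yara, hat:Carol
Event 6 (give ball: Yara -> Carol). State: key:Carol, ball:Carol, hat:Carol

Final state: key:Carol, ball:Carol, hat:Carol
Yara holds: (nothing).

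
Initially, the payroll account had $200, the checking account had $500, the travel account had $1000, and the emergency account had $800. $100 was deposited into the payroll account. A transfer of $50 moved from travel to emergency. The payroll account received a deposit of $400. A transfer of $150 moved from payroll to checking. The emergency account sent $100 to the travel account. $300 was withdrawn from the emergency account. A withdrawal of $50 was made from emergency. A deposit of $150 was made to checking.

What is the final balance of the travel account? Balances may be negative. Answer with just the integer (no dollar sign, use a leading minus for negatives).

Tracking account balances step by step:
Start: payroll=200, checking=500, travel=1000, emergency=800
Event 1 (deposit 100 to payroll): payroll: 200 + 100 = 300. Balances: payroll=300, checking=500, travel=1000, emergency=800
Event 2 (transfer 50 travel -> emergency): travel: 1000 - 50 = 950, emergency: 800 + 50 = 850. Balances: payroll=300, checking=500, travel=950, emergency=850
Event 3 (deposit 400 to payroll): payroll: 300 + 400 = 700. Balances: payroll=700, checking=500, travel=950, emergency=850
Event 4 (transfer 150 payroll -> checking): payroll: 700 - 150 = 550, checking: 500 + 150 = 650. Balances: payroll=550, checking=650, travel=950, emergency=850
Event 5 (transfer 100 emergency -> travel): emergency: 850 - 100 = 750, travel: 950 + 100 = 1050. Balances: payroll=550, checking=650, travel=1050, emergency=750
Event 6 (withdraw 300 from emergency): emergency: 750 - 300 = 450. Balances: payroll=550, checking=650, travel=1050, emergency=450
Event 7 (withdraw 50 from emergency): emergency: 450 - 50 = 400. Balances: payroll=550, checking=650, travel=1050, emergency=400
Event 8 (deposit 150 to checking): checking: 650 + 150 = 800. Balances: payroll=550, checking=800, travel=1050, emergency=400

Final balance of travel: 1050

Answer: 1050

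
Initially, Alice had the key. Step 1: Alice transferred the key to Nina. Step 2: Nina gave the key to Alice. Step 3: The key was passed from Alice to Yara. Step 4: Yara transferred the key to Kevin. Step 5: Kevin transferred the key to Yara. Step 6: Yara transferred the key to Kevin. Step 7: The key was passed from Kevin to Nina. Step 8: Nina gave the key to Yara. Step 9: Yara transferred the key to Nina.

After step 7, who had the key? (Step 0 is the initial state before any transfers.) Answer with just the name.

Answer: Nina

Derivation:
Tracking the key holder through step 7:
After step 0 (start): Alice
After step 1: Nina
After step 2: Alice
After step 3: Yara
After step 4: Kevin
After step 5: Yara
After step 6: Kevin
After step 7: Nina

At step 7, the holder is Nina.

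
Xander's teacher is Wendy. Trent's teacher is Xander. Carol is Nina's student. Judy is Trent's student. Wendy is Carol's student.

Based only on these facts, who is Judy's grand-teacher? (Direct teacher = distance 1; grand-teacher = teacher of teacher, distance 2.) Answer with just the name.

Reconstructing the teacher chain from the given facts:
  Nina -> Carol -> Wendy -> Xander -> Trent -> Judy
(each arrow means 'teacher of the next')
Positions in the chain (0 = top):
  position of Nina: 0
  position of Carol: 1
  position of Wendy: 2
  position of Xander: 3
  position of Trent: 4
  position of Judy: 5

Judy is at position 5; the grand-teacher is 2 steps up the chain, i.e. position 3: Xander.

Answer: Xander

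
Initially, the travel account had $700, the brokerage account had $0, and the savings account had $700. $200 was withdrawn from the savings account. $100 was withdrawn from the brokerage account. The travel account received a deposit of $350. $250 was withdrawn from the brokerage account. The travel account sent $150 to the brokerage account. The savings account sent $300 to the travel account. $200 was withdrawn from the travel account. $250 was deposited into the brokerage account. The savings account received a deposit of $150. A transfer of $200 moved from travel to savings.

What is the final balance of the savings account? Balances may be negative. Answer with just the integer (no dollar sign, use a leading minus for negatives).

Answer: 550

Derivation:
Tracking account balances step by step:
Start: travel=700, brokerage=0, savings=700
Event 1 (withdraw 200 from savings): savings: 700 - 200 = 500. Balances: travel=700, brokerage=0, savings=500
Event 2 (withdraw 100 from brokerage): brokerage: 0 - 100 = -100. Balances: travel=700, brokerage=-100, savings=500
Event 3 (deposit 350 to travel): travel: 700 + 350 = 1050. Balances: travel=1050, brokerage=-100, savings=500
Event 4 (withdraw 250 from brokerage): brokerage: -100 - 250 = -350. Balances: travel=1050, brokerage=-350, savings=500
Event 5 (transfer 150 travel -> brokerage): travel: 1050 - 150 = 900, brokerage: -350 + 150 = -200. Balances: travel=900, brokerage=-200, savings=500
Event 6 (transfer 300 savings -> travel): savings: 500 - 300 = 200, travel: 900 + 300 = 1200. Balances: travel=1200, brokerage=-200, savings=200
Event 7 (withdraw 200 from travel): travel: 1200 - 200 = 1000. Balances: travel=1000, brokerage=-200, savings=200
Event 8 (deposit 250 to brokerage): brokerage: -200 + 250 = 50. Balances: travel=1000, brokerage=50, savings=200
Event 9 (deposit 150 to savings): savings: 200 + 150 = 350. Balances: travel=1000, brokerage=50, savings=350
Event 10 (transfer 200 travel -> savings): travel: 1000 - 200 = 800, savings: 350 + 200 = 550. Balances: travel=800, brokerage=50, savings=550

Final balance of savings: 550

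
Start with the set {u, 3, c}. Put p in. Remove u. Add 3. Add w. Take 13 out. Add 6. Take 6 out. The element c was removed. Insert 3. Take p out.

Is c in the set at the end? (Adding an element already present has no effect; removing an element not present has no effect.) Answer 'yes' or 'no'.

Answer: no

Derivation:
Tracking the set through each operation:
Start: {3, c, u}
Event 1 (add p): added. Set: {3, c, p, u}
Event 2 (remove u): removed. Set: {3, c, p}
Event 3 (add 3): already present, no change. Set: {3, c, p}
Event 4 (add w): added. Set: {3, c, p, w}
Event 5 (remove 13): not present, no change. Set: {3, c, p, w}
Event 6 (add 6): added. Set: {3, 6, c, p, w}
Event 7 (remove 6): removed. Set: {3, c, p, w}
Event 8 (remove c): removed. Set: {3, p, w}
Event 9 (add 3): already present, no change. Set: {3, p, w}
Event 10 (remove p): removed. Set: {3, w}

Final set: {3, w} (size 2)
c is NOT in the final set.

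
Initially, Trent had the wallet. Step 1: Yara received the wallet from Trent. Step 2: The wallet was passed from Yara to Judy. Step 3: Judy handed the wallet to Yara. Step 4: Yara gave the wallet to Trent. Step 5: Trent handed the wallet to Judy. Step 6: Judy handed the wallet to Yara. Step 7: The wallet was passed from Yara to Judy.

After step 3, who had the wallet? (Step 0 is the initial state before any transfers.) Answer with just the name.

Tracking the wallet holder through step 3:
After step 0 (start): Trent
After step 1: Yara
After step 2: Judy
After step 3: Yara

At step 3, the holder is Yara.

Answer: Yara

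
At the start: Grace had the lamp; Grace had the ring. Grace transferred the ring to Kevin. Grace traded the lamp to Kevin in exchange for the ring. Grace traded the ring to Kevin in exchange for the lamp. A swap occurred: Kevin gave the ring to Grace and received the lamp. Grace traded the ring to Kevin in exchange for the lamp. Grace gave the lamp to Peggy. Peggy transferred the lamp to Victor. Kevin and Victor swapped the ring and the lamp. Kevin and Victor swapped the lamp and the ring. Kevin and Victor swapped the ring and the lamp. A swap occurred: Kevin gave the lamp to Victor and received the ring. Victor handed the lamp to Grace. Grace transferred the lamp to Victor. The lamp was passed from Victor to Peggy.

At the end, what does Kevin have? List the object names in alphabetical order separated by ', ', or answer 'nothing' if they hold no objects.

Tracking all object holders:
Start: lamp:Grace, ring:Grace
Event 1 (give ring: Grace -> Kevin). State: lamp:Grace, ring:Kevin
Event 2 (swap lamp<->ring: now lamp:Kevin, ring:Grace). State: lamp:Kevin, ring:Grace
Event 3 (swap ring<->lamp: now ring:Kevin, lamp:Grace). State: lamp:Grace, ring:Kevin
Event 4 (swap ring<->lamp: now ring:Grace, lamp:Kevin). State: lamp:Kevin, ring:Grace
Event 5 (swap ring<->lamp: now ring:Kevin, lamp:Grace). State: lamp:Grace, ring:Kevin
Event 6 (give lamp: Grace -> Peggy). State: lamp:Peggy, ring:Kevin
Event 7 (give lamp: Peggy -> Victor). State: lamp:Victor, ring:Kevin
Event 8 (swap ring<->lamp: now ring:Victor, lamp:Kevin). State: lamp:Kevin, ring:Victor
Event 9 (swap lamp<->ring: now lamp:Victor, ring:Kevin). State: lamp:Victor, ring:Kevin
Event 10 (swap ring<->lamp: now ring:Victor, lamp:Kevin). State: lamp:Kevin, ring:Victor
Event 11 (swap lamp<->ring: now lamp:Victor, ring:Kevin). State: lamp:Victor, ring:Kevin
Event 12 (give lamp: Victor -> Grace). State: lamp:Grace, ring:Kevin
Event 13 (give lamp: Grace -> Victor). State: lamp:Victor, ring:Kevin
Event 14 (give lamp: Victor -> Peggy). State: lamp:Peggy, ring:Kevin

Final state: lamp:Peggy, ring:Kevin
Kevin holds: ring.

Answer: ring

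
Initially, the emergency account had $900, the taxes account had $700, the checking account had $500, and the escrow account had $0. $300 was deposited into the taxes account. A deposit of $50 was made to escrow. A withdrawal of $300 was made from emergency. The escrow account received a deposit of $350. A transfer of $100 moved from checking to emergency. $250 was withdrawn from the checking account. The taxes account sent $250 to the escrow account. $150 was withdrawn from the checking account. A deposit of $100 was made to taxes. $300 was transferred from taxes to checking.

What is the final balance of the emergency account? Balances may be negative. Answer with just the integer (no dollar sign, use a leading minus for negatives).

Answer: 700

Derivation:
Tracking account balances step by step:
Start: emergency=900, taxes=700, checking=500, escrow=0
Event 1 (deposit 300 to taxes): taxes: 700 + 300 = 1000. Balances: emergency=900, taxes=1000, checking=500, escrow=0
Event 2 (deposit 50 to escrow): escrow: 0 + 50 = 50. Balances: emergency=900, taxes=1000, checking=500, escrow=50
Event 3 (withdraw 300 from emergency): emergency: 900 - 300 = 600. Balances: emergency=600, taxes=1000, checking=500, escrow=50
Event 4 (deposit 350 to escrow): escrow: 50 + 350 = 400. Balances: emergency=600, taxes=1000, checking=500, escrow=400
Event 5 (transfer 100 checking -> emergency): checking: 500 - 100 = 400, emergency: 600 + 100 = 700. Balances: emergency=700, taxes=1000, checking=400, escrow=400
Event 6 (withdraw 250 from checking): checking: 400 - 250 = 150. Balances: emergency=700, taxes=1000, checking=150, escrow=400
Event 7 (transfer 250 taxes -> escrow): taxes: 1000 - 250 = 750, escrow: 400 + 250 = 650. Balances: emergency=700, taxes=750, checking=150, escrow=650
Event 8 (withdraw 150 from checking): checking: 150 - 150 = 0. Balances: emergency=700, taxes=750, checking=0, escrow=650
Event 9 (deposit 100 to taxes): taxes: 750 + 100 = 850. Balances: emergency=700, taxes=850, checking=0, escrow=650
Event 10 (transfer 300 taxes -> checking): taxes: 850 - 300 = 550, checking: 0 + 300 = 300. Balances: emergency=700, taxes=550, checking=300, escrow=650

Final balance of emergency: 700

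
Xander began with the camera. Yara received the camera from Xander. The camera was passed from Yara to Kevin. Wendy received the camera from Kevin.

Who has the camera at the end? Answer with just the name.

Tracking the camera through each event:
Start: Xander has the camera.
After event 1: Yara has the camera.
After event 2: Kevin has the camera.
After event 3: Wendy has the camera.

Answer: Wendy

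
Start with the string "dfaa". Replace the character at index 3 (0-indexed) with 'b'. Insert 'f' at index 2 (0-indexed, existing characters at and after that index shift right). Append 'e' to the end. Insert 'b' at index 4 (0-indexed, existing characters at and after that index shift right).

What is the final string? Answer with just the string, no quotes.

Applying each edit step by step:
Start: "dfaa"
Op 1 (replace idx 3: 'a' -> 'b'): "dfaa" -> "dfab"
Op 2 (insert 'f' at idx 2): "dfab" -> "dffab"
Op 3 (append 'e'): "dffab" -> "dffabe"
Op 4 (insert 'b' at idx 4): "dffabe" -> "dffabbe"

Answer: dffabbe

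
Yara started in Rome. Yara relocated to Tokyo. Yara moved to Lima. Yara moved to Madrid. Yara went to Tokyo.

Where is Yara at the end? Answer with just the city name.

Answer: Tokyo

Derivation:
Tracking Yara's location:
Start: Yara is in Rome.
After move 1: Rome -> Tokyo. Yara is in Tokyo.
After move 2: Tokyo -> Lima. Yara is in Lima.
After move 3: Lima -> Madrid. Yara is in Madrid.
After move 4: Madrid -> Tokyo. Yara is in Tokyo.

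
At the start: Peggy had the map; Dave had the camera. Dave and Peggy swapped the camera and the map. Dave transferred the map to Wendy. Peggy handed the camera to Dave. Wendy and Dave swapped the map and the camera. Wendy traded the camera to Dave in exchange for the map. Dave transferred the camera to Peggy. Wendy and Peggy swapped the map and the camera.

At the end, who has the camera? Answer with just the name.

Answer: Wendy

Derivation:
Tracking all object holders:
Start: map:Peggy, camera:Dave
Event 1 (swap camera<->map: now camera:Peggy, map:Dave). State: map:Dave, camera:Peggy
Event 2 (give map: Dave -> Wendy). State: map:Wendy, camera:Peggy
Event 3 (give camera: Peggy -> Dave). State: map:Wendy, camera:Dave
Event 4 (swap map<->camera: now map:Dave, camera:Wendy). State: map:Dave, camera:Wendy
Event 5 (swap camera<->map: now camera:Dave, map:Wendy). State: map:Wendy, camera:Dave
Event 6 (give camera: Dave -> Peggy). State: map:Wendy, camera:Peggy
Event 7 (swap map<->camera: now map:Peggy, camera:Wendy). State: map:Peggy, camera:Wendy

Final state: map:Peggy, camera:Wendy
The camera is held by Wendy.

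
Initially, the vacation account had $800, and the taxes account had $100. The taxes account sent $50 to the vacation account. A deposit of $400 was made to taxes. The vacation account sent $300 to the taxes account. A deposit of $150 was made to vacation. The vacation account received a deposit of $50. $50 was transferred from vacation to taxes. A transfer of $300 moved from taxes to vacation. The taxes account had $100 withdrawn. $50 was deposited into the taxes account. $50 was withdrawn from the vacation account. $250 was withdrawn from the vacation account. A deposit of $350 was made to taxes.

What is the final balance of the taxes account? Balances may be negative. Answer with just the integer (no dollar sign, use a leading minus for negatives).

Answer: 800

Derivation:
Tracking account balances step by step:
Start: vacation=800, taxes=100
Event 1 (transfer 50 taxes -> vacation): taxes: 100 - 50 = 50, vacation: 800 + 50 = 850. Balances: vacation=850, taxes=50
Event 2 (deposit 400 to taxes): taxes: 50 + 400 = 450. Balances: vacation=850, taxes=450
Event 3 (transfer 300 vacation -> taxes): vacation: 850 - 300 = 550, taxes: 450 + 300 = 750. Balances: vacation=550, taxes=750
Event 4 (deposit 150 to vacation): vacation: 550 + 150 = 700. Balances: vacation=700, taxes=750
Event 5 (deposit 50 to vacation): vacation: 700 + 50 = 750. Balances: vacation=750, taxes=750
Event 6 (transfer 50 vacation -> taxes): vacation: 750 - 50 = 700, taxes: 750 + 50 = 800. Balances: vacation=700, taxes=800
Event 7 (transfer 300 taxes -> vacation): taxes: 800 - 300 = 500, vacation: 700 + 300 = 1000. Balances: vacation=1000, taxes=500
Event 8 (withdraw 100 from taxes): taxes: 500 - 100 = 400. Balances: vacation=1000, taxes=400
Event 9 (deposit 50 to taxes): taxes: 400 + 50 = 450. Balances: vacation=1000, taxes=450
Event 10 (withdraw 50 from vacation): vacation: 1000 - 50 = 950. Balances: vacation=950, taxes=450
Event 11 (withdraw 250 from vacation): vacation: 950 - 250 = 700. Balances: vacation=700, taxes=450
Event 12 (deposit 350 to taxes): taxes: 450 + 350 = 800. Balances: vacation=700, taxes=800

Final balance of taxes: 800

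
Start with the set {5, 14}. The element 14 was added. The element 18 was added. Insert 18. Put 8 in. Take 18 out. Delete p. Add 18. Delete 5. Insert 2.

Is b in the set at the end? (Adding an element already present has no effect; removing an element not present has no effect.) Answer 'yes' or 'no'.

Answer: no

Derivation:
Tracking the set through each operation:
Start: {14, 5}
Event 1 (add 14): already present, no change. Set: {14, 5}
Event 2 (add 18): added. Set: {14, 18, 5}
Event 3 (add 18): already present, no change. Set: {14, 18, 5}
Event 4 (add 8): added. Set: {14, 18, 5, 8}
Event 5 (remove 18): removed. Set: {14, 5, 8}
Event 6 (remove p): not present, no change. Set: {14, 5, 8}
Event 7 (add 18): added. Set: {14, 18, 5, 8}
Event 8 (remove 5): removed. Set: {14, 18, 8}
Event 9 (add 2): added. Set: {14, 18, 2, 8}

Final set: {14, 18, 2, 8} (size 4)
b is NOT in the final set.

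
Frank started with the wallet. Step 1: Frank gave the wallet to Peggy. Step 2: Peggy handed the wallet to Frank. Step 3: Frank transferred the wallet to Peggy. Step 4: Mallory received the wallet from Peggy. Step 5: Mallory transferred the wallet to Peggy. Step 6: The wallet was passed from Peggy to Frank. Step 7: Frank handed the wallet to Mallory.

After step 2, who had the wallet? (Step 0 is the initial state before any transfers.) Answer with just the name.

Tracking the wallet holder through step 2:
After step 0 (start): Frank
After step 1: Peggy
After step 2: Frank

At step 2, the holder is Frank.

Answer: Frank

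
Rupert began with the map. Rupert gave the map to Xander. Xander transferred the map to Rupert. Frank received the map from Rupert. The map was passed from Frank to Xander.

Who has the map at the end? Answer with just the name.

Tracking the map through each event:
Start: Rupert has the map.
After event 1: Xander has the map.
After event 2: Rupert has the map.
After event 3: Frank has the map.
After event 4: Xander has the map.

Answer: Xander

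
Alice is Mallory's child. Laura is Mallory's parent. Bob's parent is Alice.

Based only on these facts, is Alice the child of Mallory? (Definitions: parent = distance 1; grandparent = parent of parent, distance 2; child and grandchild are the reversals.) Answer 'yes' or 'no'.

Reconstructing the parent chain from the given facts:
  Laura -> Mallory -> Alice -> Bob
(each arrow means 'parent of the next')
Positions in the chain (0 = top):
  position of Laura: 0
  position of Mallory: 1
  position of Alice: 2
  position of Bob: 3

Alice is at position 2, Mallory is at position 1; signed distance (j - i) = -1.
'child' requires j - i = -1. Actual distance is -1, so the relation HOLDS.

Answer: yes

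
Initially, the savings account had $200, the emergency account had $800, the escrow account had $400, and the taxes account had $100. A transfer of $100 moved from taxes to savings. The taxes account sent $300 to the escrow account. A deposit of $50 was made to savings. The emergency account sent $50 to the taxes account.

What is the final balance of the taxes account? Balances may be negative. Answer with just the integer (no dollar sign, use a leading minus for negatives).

Tracking account balances step by step:
Start: savings=200, emergency=800, escrow=400, taxes=100
Event 1 (transfer 100 taxes -> savings): taxes: 100 - 100 = 0, savings: 200 + 100 = 300. Balances: savings=300, emergency=800, escrow=400, taxes=0
Event 2 (transfer 300 taxes -> escrow): taxes: 0 - 300 = -300, escrow: 400 + 300 = 700. Balances: savings=300, emergency=800, escrow=700, taxes=-300
Event 3 (deposit 50 to savings): savings: 300 + 50 = 350. Balances: savings=350, emergency=800, escrow=700, taxes=-300
Event 4 (transfer 50 emergency -> taxes): emergency: 800 - 50 = 750, taxes: -300 + 50 = -250. Balances: savings=350, emergency=750, escrow=700, taxes=-250

Final balance of taxes: -250

Answer: -250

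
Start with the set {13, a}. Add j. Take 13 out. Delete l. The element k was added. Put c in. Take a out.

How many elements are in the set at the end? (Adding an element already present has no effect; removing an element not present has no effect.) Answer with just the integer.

Answer: 3

Derivation:
Tracking the set through each operation:
Start: {13, a}
Event 1 (add j): added. Set: {13, a, j}
Event 2 (remove 13): removed. Set: {a, j}
Event 3 (remove l): not present, no change. Set: {a, j}
Event 4 (add k): added. Set: {a, j, k}
Event 5 (add c): added. Set: {a, c, j, k}
Event 6 (remove a): removed. Set: {c, j, k}

Final set: {c, j, k} (size 3)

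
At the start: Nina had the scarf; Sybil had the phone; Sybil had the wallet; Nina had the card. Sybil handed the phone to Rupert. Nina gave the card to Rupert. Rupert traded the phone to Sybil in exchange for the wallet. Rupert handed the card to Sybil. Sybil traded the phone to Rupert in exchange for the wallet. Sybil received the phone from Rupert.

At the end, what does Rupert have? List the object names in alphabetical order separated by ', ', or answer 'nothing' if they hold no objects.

Tracking all object holders:
Start: scarf:Nina, phone:Sybil, wallet:Sybil, card:Nina
Event 1 (give phone: Sybil -> Rupert). State: scarf:Nina, phone:Rupert, wallet:Sybil, card:Nina
Event 2 (give card: Nina -> Rupert). State: scarf:Nina, phone:Rupert, wallet:Sybil, card:Rupert
Event 3 (swap phone<->wallet: now phone:Sybil, wallet:Rupert). State: scarf:Nina, phone:Sybil, wallet:Rupert, card:Rupert
Event 4 (give card: Rupert -> Sybil). State: scarf:Nina, phone:Sybil, wallet:Rupert, card:Sybil
Event 5 (swap phone<->wallet: now phone:Rupert, wallet:Sybil). State: scarf:Nina, phone:Rupert, wallet:Sybil, card:Sybil
Event 6 (give phone: Rupert -> Sybil). State: scarf:Nina, phone:Sybil, wallet:Sybil, card:Sybil

Final state: scarf:Nina, phone:Sybil, wallet:Sybil, card:Sybil
Rupert holds: (nothing).

Answer: nothing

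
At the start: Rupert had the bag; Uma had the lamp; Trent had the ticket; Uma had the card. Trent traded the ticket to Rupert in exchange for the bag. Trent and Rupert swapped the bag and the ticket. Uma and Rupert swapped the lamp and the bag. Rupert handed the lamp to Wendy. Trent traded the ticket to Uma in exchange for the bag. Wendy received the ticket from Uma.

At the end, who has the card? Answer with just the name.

Tracking all object holders:
Start: bag:Rupert, lamp:Uma, ticket:Trent, card:Uma
Event 1 (swap ticket<->bag: now ticket:Rupert, bag:Trent). State: bag:Trent, lamp:Uma, ticket:Rupert, card:Uma
Event 2 (swap bag<->ticket: now bag:Rupert, ticket:Trent). State: bag:Rupert, lamp:Uma, ticket:Trent, card:Uma
Event 3 (swap lamp<->bag: now lamp:Rupert, bag:Uma). State: bag:Uma, lamp:Rupert, ticket:Trent, card:Uma
Event 4 (give lamp: Rupert -> Wendy). State: bag:Uma, lamp:Wendy, ticket:Trent, card:Uma
Event 5 (swap ticket<->bag: now ticket:Uma, bag:Trent). State: bag:Trent, lamp:Wendy, ticket:Uma, card:Uma
Event 6 (give ticket: Uma -> Wendy). State: bag:Trent, lamp:Wendy, ticket:Wendy, card:Uma

Final state: bag:Trent, lamp:Wendy, ticket:Wendy, card:Uma
The card is held by Uma.

Answer: Uma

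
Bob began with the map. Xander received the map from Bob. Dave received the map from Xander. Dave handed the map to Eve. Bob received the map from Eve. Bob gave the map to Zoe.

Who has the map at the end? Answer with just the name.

Tracking the map through each event:
Start: Bob has the map.
After event 1: Xander has the map.
After event 2: Dave has the map.
After event 3: Eve has the map.
After event 4: Bob has the map.
After event 5: Zoe has the map.

Answer: Zoe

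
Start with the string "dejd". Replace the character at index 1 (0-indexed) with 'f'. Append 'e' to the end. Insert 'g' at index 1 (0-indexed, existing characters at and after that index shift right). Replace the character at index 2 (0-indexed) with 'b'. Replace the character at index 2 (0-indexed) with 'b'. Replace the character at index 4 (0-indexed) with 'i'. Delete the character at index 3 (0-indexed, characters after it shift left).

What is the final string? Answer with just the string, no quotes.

Answer: dgbie

Derivation:
Applying each edit step by step:
Start: "dejd"
Op 1 (replace idx 1: 'e' -> 'f'): "dejd" -> "dfjd"
Op 2 (append 'e'): "dfjd" -> "dfjde"
Op 3 (insert 'g' at idx 1): "dfjde" -> "dgfjde"
Op 4 (replace idx 2: 'f' -> 'b'): "dgfjde" -> "dgbjde"
Op 5 (replace idx 2: 'b' -> 'b'): "dgbjde" -> "dgbjde"
Op 6 (replace idx 4: 'd' -> 'i'): "dgbjde" -> "dgbjie"
Op 7 (delete idx 3 = 'j'): "dgbjie" -> "dgbie"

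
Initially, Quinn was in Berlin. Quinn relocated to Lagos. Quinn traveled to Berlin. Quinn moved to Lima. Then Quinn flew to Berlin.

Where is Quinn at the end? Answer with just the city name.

Tracking Quinn's location:
Start: Quinn is in Berlin.
After move 1: Berlin -> Lagos. Quinn is in Lagos.
After move 2: Lagos -> Berlin. Quinn is in Berlin.
After move 3: Berlin -> Lima. Quinn is in Lima.
After move 4: Lima -> Berlin. Quinn is in Berlin.

Answer: Berlin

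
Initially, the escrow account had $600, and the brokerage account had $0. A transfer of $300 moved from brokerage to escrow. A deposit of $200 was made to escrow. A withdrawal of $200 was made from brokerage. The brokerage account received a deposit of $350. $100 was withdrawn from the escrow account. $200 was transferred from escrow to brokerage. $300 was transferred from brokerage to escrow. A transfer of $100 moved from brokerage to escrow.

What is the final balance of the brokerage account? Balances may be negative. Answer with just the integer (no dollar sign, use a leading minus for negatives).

Answer: -350

Derivation:
Tracking account balances step by step:
Start: escrow=600, brokerage=0
Event 1 (transfer 300 brokerage -> escrow): brokerage: 0 - 300 = -300, escrow: 600 + 300 = 900. Balances: escrow=900, brokerage=-300
Event 2 (deposit 200 to escrow): escrow: 900 + 200 = 1100. Balances: escrow=1100, brokerage=-300
Event 3 (withdraw 200 from brokerage): brokerage: -300 - 200 = -500. Balances: escrow=1100, brokerage=-500
Event 4 (deposit 350 to brokerage): brokerage: -500 + 350 = -150. Balances: escrow=1100, brokerage=-150
Event 5 (withdraw 100 from escrow): escrow: 1100 - 100 = 1000. Balances: escrow=1000, brokerage=-150
Event 6 (transfer 200 escrow -> brokerage): escrow: 1000 - 200 = 800, brokerage: -150 + 200 = 50. Balances: escrow=800, brokerage=50
Event 7 (transfer 300 brokerage -> escrow): brokerage: 50 - 300 = -250, escrow: 800 + 300 = 1100. Balances: escrow=1100, brokerage=-250
Event 8 (transfer 100 brokerage -> escrow): brokerage: -250 - 100 = -350, escrow: 1100 + 100 = 1200. Balances: escrow=1200, brokerage=-350

Final balance of brokerage: -350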